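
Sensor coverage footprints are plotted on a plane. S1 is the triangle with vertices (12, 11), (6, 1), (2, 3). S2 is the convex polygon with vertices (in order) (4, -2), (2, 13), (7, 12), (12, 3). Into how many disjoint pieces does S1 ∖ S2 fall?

S1 ∖ S2 splits into 2 disjoint pieces (area 3.0769, area 1.1188).

2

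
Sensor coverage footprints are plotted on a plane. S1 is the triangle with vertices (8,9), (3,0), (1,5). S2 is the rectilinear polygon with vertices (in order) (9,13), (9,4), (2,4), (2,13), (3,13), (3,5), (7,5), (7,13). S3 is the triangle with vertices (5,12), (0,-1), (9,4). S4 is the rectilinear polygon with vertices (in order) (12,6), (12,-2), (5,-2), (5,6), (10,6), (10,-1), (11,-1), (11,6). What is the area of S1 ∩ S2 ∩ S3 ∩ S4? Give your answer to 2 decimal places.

The intersection is the polygon with vertices (5.778,5), (5.222,4), (5,4), (5,5).
By the shoelace formula its area is 0.50.

0.50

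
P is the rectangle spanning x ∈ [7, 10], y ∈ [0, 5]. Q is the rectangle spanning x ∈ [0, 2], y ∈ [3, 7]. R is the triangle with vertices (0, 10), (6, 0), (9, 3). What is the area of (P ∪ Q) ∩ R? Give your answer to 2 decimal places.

|P ∪ Q| = 23.
|(P ∪ Q) ∩ R| = 3.59.

3.59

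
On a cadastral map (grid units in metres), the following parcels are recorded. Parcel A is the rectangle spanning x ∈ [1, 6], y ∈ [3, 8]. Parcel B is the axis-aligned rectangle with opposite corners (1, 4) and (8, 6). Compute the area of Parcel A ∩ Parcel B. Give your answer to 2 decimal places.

|Parcel A∩Parcel B|: x∈[1,6], y∈[4,6] → 5·2 = 10.

10.00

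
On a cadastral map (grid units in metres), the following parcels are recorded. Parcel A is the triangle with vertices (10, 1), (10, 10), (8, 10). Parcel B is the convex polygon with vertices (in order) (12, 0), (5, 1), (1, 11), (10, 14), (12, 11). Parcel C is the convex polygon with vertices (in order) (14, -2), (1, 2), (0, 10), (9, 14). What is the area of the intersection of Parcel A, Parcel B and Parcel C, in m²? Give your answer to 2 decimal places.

The intersection is the polygon with vertices (10,10), (10,1), (8,10).
By the shoelace formula its area is 9.00.

9.00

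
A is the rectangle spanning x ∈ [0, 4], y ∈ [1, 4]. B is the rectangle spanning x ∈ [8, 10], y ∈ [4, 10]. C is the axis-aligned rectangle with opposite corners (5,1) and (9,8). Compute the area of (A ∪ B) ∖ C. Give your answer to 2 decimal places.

|A ∪ B| = 24.
|(A ∪ B) ∩ C| = 4.
|(A ∪ B) ∖ C| = 24 − 4 = 20.00.

20.00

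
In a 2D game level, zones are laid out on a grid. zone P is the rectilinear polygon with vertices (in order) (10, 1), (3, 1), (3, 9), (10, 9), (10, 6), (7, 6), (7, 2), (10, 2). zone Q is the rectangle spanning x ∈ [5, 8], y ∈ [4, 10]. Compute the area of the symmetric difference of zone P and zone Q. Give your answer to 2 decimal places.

36.00

|zone P| = 44, |zone Q| = 18, |zone P∩zone Q| = 13.
|zone P △ zone Q| = |zone P| + |zone Q| − 2·|zone P∩zone Q| = 44 + 18 − 26 = 36.00.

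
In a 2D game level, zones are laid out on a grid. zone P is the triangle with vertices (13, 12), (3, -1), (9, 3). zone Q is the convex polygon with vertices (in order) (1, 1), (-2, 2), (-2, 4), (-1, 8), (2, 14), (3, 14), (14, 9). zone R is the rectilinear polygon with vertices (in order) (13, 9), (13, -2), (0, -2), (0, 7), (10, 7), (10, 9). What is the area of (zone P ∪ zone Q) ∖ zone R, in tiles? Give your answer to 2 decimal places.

71.12

|zone P ∪ zone Q| = 124.1005.
|(zone P ∪ zone Q) ∩ zone R| = 52.9776.
|(zone P ∪ zone Q) ∖ zone R| = 124.1005 − 52.9776 = 71.12.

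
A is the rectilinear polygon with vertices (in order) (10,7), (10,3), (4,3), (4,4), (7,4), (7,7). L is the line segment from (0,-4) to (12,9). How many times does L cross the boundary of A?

The segment meets the boundary at (10,6.833), (6.462,3).

2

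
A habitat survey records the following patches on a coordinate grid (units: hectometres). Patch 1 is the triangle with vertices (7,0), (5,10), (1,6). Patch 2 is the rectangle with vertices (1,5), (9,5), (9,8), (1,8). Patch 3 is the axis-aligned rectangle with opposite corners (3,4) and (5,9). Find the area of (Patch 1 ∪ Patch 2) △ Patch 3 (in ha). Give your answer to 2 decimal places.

27.40

|Patch 1 ∪ Patch 2| = 36.4.
|(Patch 1 ∪ Patch 2) ∩ Patch 3| = 9.5.
|(Patch 1 ∪ Patch 2) △ Patch 3| = 36.4 + 10 − 19 = 27.40.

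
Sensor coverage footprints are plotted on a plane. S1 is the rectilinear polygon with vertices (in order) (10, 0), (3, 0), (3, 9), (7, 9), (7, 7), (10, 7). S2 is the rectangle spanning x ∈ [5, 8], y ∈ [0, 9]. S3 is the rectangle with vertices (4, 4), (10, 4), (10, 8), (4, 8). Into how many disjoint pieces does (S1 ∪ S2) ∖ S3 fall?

(S1 ∪ S2) ∖ S3 is a single connected region.

1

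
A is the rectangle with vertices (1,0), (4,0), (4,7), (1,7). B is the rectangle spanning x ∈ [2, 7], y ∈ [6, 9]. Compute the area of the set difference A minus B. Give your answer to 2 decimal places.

|A∩B|: x∈[2,4], y∈[6,7] → 2·1 = 2.
|A| = 21.
|A ∖ B| = |A| − |A∩B| = 21 − 2 = 19.00.

19.00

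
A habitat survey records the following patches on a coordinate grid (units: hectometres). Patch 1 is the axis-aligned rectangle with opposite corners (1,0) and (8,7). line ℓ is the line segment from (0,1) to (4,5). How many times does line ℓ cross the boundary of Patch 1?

1

The segment meets the boundary at (1,2).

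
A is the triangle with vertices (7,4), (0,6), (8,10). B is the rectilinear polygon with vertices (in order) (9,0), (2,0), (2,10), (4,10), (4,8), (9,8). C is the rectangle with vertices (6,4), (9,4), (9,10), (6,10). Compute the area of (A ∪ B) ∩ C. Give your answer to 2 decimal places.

14.67

The region (A ∪ B) ∩ C is the polygon with vertices (8,10), (7.667,8), (9,8), (9,4), (6,4), (6,9).
By the shoelace formula its area is 14.67.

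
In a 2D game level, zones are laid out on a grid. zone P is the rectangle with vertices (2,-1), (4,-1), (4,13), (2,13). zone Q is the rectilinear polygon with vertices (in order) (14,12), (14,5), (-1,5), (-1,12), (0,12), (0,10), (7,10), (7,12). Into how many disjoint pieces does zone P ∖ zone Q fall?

zone P ∖ zone Q splits into 2 disjoint pieces (area 12, area 6).

2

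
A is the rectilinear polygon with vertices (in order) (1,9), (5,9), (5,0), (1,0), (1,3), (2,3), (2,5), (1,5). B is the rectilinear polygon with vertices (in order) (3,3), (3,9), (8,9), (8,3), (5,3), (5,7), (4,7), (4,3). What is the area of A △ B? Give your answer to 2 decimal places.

44.00

|A| = 34, |B| = 26, |A∩B| = 8.
|A △ B| = |A| + |B| − 2·|A∩B| = 34 + 26 − 16 = 44.00.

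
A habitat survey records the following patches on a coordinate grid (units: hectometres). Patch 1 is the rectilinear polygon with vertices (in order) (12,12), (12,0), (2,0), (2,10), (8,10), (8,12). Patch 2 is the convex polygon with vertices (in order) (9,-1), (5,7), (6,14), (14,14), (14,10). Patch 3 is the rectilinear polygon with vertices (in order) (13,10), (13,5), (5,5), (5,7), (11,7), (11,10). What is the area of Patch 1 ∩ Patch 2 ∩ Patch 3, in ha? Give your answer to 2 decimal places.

15.92

The intersection is the polygon with vertices (11.727,5), (6,5), (5,7), (11,7), (11,10), (12,10), (12,5.6).
By the shoelace formula its area is 15.92.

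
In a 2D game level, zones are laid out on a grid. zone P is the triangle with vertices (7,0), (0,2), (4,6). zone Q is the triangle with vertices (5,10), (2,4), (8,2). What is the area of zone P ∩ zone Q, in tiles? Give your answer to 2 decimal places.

4.80

The intersection is the polygon with vertices (4,6), (5.6,2.8), (2,4).
By the shoelace formula its area is 4.80.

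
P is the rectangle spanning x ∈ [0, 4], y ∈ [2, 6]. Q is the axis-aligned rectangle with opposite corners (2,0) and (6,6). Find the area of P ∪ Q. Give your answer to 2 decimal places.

32.00

By inclusion–exclusion:
Individual areas: |P| = 16, |Q| = 24.
|P∩Q|: x∈[2,4], y∈[2,6] → 2·4 = 8.
|P ∪ Q| = 40 − 8 = 32.00.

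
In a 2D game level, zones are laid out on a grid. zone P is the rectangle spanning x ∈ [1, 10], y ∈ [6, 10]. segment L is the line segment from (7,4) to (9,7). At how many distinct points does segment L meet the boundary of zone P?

The segment meets the boundary at (8.333,6).

1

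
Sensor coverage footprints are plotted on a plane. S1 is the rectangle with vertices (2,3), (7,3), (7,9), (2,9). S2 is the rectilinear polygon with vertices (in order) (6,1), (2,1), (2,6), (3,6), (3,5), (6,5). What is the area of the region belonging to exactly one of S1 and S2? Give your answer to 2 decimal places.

|S1| = 30, |S2| = 17, |S1∩S2| = 9.
|S1 △ S2| = |S1| + |S2| − 2·|S1∩S2| = 30 + 17 − 18 = 29.00.

29.00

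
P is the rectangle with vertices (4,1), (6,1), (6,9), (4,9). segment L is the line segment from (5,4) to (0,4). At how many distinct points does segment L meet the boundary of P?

1

The segment meets the boundary at (4,4).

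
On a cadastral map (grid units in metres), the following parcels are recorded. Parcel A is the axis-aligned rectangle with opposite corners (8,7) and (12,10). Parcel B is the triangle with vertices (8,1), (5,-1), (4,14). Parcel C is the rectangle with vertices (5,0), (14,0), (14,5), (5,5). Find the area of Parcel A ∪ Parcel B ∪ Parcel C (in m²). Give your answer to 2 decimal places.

By inclusion–exclusion:
Individual areas: |Parcel A| = 12, |Parcel B| = 23.5, |Parcel C| = 45.
|Parcel A∩Parcel B| = 0.
|Parcel A∩Parcel C| = 0 (no overlap).
|Parcel B∩Parcel C| = 11.7885.
|Parcel A∩Parcel B∩Parcel C| = 0.
|Parcel A ∪ Parcel B ∪ Parcel C| = 80.5 − 11.7885 + 0 = 68.71.

68.71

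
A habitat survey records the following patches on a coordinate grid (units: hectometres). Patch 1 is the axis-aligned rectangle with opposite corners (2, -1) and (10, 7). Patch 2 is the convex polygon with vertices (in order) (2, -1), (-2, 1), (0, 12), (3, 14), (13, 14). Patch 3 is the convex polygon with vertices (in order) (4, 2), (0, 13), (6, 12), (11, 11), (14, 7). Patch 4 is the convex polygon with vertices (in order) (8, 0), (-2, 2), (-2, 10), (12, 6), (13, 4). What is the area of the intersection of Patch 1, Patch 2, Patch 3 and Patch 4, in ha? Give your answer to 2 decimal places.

The intersection is the polygon with vertices (4.316,2.158), (4,2), (2.182,7), (7.867,7).
By the shoelace formula its area is 14.70.

14.70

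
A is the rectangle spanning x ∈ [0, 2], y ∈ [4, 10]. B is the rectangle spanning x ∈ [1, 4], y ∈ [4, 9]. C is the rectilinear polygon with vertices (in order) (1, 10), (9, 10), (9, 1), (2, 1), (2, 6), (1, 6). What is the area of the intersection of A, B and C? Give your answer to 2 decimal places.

3.00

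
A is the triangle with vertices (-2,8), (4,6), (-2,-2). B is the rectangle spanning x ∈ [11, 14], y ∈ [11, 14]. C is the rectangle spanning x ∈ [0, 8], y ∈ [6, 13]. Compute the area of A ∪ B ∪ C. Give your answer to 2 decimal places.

By inclusion–exclusion:
Individual areas: |A| = 30, |B| = 9, |C| = 56.
|A∩B| = 0.
|A∩C| = 2.6667.
|B∩C| = 0 (no overlap).
|A∩B∩C| = 0.
|A ∪ B ∪ C| = 95 − 2.6667 + 0 = 92.33.

92.33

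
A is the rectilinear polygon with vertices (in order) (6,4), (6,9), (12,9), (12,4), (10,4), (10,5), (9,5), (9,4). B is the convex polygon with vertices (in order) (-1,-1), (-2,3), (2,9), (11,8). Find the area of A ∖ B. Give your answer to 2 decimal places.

18.24

|A| = 29, |A∩B| = 10.7639.
|A ∖ B| = |A| − |A∩B| = 29 − 10.7639 = 18.24.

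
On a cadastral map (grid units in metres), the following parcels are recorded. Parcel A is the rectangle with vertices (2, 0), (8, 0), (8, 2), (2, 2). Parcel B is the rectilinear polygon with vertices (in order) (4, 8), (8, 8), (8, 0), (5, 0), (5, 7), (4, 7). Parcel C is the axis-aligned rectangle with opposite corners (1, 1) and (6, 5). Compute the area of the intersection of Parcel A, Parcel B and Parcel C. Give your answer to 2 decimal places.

1.00

The intersection is the polygon with vertices (5,2), (6,2), (6,1), (5,1).
By the shoelace formula its area is 1.00.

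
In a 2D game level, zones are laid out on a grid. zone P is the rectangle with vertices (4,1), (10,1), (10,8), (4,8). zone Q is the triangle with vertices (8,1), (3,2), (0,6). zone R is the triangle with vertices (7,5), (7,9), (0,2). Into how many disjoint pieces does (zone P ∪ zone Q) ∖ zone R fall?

(zone P ∪ zone Q) ∖ zone R splits into 3 disjoint pieces (area 2, area 33.1187, area 1.4945).

3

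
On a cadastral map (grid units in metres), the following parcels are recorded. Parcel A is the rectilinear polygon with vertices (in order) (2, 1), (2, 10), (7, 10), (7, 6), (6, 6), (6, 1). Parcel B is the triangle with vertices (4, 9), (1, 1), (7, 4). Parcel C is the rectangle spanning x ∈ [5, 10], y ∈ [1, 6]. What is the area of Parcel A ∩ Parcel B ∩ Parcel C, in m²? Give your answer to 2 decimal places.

The intersection is the polygon with vertices (6,5.667), (6,3.5), (5,3), (5,6), (5.8,6).
By the shoelace formula its area is 2.72.

2.72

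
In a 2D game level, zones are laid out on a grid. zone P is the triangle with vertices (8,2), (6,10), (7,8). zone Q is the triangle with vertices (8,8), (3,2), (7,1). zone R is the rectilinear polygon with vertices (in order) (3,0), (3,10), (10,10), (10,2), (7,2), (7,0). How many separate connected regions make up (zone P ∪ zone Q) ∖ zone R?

(zone P ∪ zone Q) ∖ zone R is a single connected region.

1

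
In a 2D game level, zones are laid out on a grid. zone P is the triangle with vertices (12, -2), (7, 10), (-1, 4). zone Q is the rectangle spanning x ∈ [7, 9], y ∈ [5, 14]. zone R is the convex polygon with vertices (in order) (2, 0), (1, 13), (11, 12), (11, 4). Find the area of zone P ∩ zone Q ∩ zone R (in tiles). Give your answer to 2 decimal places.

The intersection is the polygon with vertices (9,5), (7,5), (7,10), (9,5.2).
By the shoelace formula its area is 5.20.

5.20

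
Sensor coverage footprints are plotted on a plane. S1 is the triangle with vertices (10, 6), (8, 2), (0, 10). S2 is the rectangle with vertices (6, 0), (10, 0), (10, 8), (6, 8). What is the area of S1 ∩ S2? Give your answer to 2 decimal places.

The intersection is the polygon with vertices (8,2), (6,4), (6,7.6), (10,6).
By the shoelace formula its area is 13.20.

13.20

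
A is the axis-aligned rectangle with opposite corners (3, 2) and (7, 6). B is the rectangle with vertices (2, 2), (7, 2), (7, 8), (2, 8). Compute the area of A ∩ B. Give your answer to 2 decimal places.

|A∩B|: x∈[3,7], y∈[2,6] → 4·4 = 16.

16.00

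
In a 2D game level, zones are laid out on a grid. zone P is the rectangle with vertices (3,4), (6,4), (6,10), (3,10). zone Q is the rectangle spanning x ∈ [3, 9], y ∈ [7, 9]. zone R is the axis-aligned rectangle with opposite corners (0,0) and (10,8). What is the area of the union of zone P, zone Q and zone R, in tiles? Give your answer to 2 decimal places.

By inclusion–exclusion:
Individual areas: |zone P| = 18, |zone Q| = 12, |zone R| = 80.
|zone P∩zone Q|: x∈[3,6], y∈[7,9] → 3·2 = 6.
|zone P∩zone R|: x∈[3,6], y∈[4,8] → 3·4 = 12.
|zone Q∩zone R|: x∈[3,9], y∈[7,8] → 6·1 = 6.
|zone P∩zone Q∩zone R| = 3.
|zone P ∪ zone Q ∪ zone R| = 110 − 24 + 3 = 89.00.

89.00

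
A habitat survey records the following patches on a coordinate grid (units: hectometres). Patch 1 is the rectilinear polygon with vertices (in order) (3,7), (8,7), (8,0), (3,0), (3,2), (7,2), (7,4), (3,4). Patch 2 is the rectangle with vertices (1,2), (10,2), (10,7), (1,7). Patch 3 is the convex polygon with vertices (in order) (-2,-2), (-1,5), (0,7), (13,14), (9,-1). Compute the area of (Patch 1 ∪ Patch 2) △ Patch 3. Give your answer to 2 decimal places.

79.65

|Patch 1 ∪ Patch 2| = 55.
|(Patch 1 ∪ Patch 2) ∩ Patch 3| = 54.925.
|(Patch 1 ∪ Patch 2) △ Patch 3| = 55 + 134.5 − 109.85 = 79.65.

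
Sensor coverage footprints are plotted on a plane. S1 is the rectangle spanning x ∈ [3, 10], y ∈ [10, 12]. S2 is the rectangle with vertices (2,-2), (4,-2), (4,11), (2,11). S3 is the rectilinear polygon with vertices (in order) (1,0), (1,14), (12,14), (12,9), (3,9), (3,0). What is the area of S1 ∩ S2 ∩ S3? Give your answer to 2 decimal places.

1.00

The intersection is the polygon with vertices (3,11), (4,11), (4,10), (3,10).
By the shoelace formula its area is 1.00.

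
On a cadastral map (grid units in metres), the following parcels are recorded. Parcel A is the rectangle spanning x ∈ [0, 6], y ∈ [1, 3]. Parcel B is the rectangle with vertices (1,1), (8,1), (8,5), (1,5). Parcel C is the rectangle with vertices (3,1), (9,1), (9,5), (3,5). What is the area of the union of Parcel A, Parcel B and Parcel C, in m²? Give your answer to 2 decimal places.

By inclusion–exclusion:
Individual areas: |Parcel A| = 12, |Parcel B| = 28, |Parcel C| = 24.
|Parcel A∩Parcel B|: x∈[1,6], y∈[1,3] → 5·2 = 10.
|Parcel A∩Parcel C|: x∈[3,6], y∈[1,3] → 3·2 = 6.
|Parcel B∩Parcel C|: x∈[3,8], y∈[1,5] → 5·4 = 20.
|Parcel A∩Parcel B∩Parcel C| = 6.
|Parcel A ∪ Parcel B ∪ Parcel C| = 64 − 36 + 6 = 34.00.

34.00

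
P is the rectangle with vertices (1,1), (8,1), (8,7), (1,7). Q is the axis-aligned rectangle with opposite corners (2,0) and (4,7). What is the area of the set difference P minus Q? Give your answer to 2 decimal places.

|P∩Q|: x∈[2,4], y∈[1,7] → 2·6 = 12.
|P| = 42.
|P ∖ Q| = |P| − |P∩Q| = 42 − 12 = 30.00.

30.00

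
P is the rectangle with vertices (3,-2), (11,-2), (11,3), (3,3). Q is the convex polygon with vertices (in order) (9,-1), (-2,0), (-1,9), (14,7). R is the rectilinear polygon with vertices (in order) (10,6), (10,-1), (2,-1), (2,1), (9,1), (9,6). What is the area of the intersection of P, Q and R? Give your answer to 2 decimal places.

The intersection is the polygon with vertices (10,3), (10,0.6), (9,-1), (3,-0.455), (3,1), (9,1), (9,3).
By the shoelace formula its area is 13.56.

13.56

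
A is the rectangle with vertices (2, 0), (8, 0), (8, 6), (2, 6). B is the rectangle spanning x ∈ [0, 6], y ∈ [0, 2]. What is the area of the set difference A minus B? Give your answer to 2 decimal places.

|A∩B|: x∈[2,6], y∈[0,2] → 4·2 = 8.
|A| = 36.
|A ∖ B| = |A| − |A∩B| = 36 − 8 = 28.00.

28.00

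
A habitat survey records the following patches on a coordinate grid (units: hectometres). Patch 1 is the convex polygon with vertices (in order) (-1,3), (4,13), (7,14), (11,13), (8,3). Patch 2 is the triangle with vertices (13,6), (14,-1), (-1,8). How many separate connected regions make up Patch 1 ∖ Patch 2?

Patch 1 ∖ Patch 2 splits into 2 disjoint pieces (area 16.0256, area 48.1347).

2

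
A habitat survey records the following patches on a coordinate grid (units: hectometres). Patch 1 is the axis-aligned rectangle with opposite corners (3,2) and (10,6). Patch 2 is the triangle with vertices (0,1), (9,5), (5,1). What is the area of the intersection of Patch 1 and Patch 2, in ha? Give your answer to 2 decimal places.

The intersection is the polygon with vertices (3,2), (3,2.333), (9,5), (6,2).
By the shoelace formula its area is 5.50.

5.50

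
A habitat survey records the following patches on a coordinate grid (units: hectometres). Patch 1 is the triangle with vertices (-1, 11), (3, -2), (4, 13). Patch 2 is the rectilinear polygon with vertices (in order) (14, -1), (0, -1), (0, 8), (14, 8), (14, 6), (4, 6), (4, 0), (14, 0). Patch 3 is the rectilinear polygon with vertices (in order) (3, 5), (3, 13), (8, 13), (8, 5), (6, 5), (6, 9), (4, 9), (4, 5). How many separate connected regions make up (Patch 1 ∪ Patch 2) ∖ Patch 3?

3

(Patch 1 ∪ Patch 2) ∖ Patch 3 splits into 3 disjoint pieces (area 57.0122, area 4, area 12).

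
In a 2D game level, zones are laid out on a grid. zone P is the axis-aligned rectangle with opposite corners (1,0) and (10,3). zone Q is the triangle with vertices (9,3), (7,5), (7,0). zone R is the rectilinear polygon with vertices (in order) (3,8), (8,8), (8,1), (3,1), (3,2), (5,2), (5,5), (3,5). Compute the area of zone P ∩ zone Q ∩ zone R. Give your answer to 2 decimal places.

1.92

The intersection is the polygon with vertices (7.667,1), (7,1), (7,3), (8,3), (8,1.5).
By the shoelace formula its area is 1.92.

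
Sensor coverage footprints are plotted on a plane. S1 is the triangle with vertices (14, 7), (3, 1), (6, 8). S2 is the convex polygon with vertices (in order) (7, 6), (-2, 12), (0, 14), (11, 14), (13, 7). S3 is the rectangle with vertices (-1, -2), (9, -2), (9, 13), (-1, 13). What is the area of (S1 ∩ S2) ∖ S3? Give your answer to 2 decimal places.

2.83

|S1 ∩ S2| = 7.8981.
|(S1 ∩ S2) ∩ S3| = 5.0671.
|(S1 ∩ S2) ∖ S3| = 7.8981 − 5.0671 = 2.83.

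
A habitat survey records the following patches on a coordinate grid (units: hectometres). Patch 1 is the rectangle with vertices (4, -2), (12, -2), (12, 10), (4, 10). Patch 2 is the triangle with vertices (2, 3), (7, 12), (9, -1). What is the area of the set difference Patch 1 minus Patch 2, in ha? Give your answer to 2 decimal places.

|Patch 1| = 96, |Patch 1∩Patch 2| = 35.3383.
|Patch 1 ∖ Patch 2| = |Patch 1| − |Patch 1∩Patch 2| = 96 − 35.3383 = 60.66.

60.66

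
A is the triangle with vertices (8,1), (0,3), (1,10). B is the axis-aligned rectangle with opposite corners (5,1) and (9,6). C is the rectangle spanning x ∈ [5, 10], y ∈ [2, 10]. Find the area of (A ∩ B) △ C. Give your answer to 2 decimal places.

|A ∩ B| = 4.6607.
|(A ∩ B) ∩ C| = 3.1746.
|(A ∩ B) △ C| = 4.6607 + 40 − 6.3492 = 38.31.

38.31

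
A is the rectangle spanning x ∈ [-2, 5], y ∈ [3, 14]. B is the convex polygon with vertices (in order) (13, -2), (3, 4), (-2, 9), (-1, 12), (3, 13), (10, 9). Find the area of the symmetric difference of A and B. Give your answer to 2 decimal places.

90.45

|A| = 77, |B| = 105.5, |A∩B| = 46.0238.
|A △ B| = |A| + |B| − 2·|A∩B| = 77 + 105.5 − 92.0476 = 90.45.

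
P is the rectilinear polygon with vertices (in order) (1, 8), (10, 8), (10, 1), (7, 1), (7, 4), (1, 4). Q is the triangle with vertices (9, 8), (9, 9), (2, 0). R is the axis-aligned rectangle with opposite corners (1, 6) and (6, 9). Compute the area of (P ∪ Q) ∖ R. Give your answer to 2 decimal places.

36.17

|P ∪ Q| = 46.1667.
|(P ∪ Q) ∩ R| = 10.
|(P ∪ Q) ∖ R| = 46.1667 − 10 = 36.17.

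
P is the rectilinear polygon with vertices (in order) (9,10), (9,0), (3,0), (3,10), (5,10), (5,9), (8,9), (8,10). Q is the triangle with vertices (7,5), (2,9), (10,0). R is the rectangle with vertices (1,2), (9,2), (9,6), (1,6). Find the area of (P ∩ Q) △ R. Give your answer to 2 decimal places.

|P ∩ Q| = 6.0667.
|(P ∩ Q) ∩ R| = 4.2972.
|(P ∩ Q) △ R| = 6.0667 + 32 − 8.5944 = 29.47.

29.47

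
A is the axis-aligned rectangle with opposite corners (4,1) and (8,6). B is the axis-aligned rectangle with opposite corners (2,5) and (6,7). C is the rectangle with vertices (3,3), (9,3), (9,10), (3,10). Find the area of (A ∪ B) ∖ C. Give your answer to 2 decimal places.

|A ∪ B| = 26.
|(A ∪ B) ∩ C| = 16.
|(A ∪ B) ∖ C| = 26 − 16 = 10.00.

10.00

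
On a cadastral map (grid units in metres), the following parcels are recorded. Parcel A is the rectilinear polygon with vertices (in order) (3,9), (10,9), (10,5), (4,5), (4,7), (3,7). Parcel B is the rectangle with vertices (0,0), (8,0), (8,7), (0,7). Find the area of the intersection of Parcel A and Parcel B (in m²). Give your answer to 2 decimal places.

8.00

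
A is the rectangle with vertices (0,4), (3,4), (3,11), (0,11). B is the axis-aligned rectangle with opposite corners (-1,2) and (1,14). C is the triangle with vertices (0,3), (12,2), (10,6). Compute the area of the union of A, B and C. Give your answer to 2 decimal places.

60.81

By inclusion–exclusion:
Individual areas: |A| = 21, |B| = 24, |C| = 23.
|A∩B|: x∈[0,1], y∈[4,11] → 1·7 = 7.
|A∩C| = 0.
|B∩C| = 0.1917.
|A∩B∩C| = 0.
|A ∪ B ∪ C| = 68 − 7.1917 + 0 = 60.81.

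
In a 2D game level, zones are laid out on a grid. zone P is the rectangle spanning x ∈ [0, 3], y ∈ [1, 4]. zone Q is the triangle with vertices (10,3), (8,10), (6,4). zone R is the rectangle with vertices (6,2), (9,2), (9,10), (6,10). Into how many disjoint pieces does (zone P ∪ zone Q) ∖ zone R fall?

(zone P ∪ zone Q) ∖ zone R splits into 2 disjoint pieces (area 9, area 1.625).

2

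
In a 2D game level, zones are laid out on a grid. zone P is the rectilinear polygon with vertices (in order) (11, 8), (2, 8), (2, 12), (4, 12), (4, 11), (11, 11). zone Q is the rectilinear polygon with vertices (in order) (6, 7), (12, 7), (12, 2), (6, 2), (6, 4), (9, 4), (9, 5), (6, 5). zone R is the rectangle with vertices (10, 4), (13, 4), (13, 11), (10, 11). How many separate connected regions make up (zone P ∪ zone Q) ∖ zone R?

2

(zone P ∪ zone Q) ∖ zone R splits into 2 disjoint pieces (area 26, area 21).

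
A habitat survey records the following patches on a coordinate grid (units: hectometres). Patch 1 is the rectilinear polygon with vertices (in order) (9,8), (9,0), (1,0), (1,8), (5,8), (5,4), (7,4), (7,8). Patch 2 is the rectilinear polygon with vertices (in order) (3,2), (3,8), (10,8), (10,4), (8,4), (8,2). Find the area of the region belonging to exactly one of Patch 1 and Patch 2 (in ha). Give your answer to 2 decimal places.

|Patch 1| = 56, |Patch 2| = 38, |Patch 1∩Patch 2| = 26.
|Patch 1 △ Patch 2| = |Patch 1| + |Patch 2| − 2·|Patch 1∩Patch 2| = 56 + 38 − 52 = 42.00.

42.00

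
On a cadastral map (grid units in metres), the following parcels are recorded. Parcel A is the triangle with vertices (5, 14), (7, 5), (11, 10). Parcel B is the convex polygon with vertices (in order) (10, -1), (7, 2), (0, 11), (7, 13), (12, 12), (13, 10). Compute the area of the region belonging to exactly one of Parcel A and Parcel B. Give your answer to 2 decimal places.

|Parcel A| = 23, |Parcel B| = 97, |Parcel A∩Parcel B| = 21.9616.
|Parcel A △ Parcel B| = |Parcel A| + |Parcel B| − 2·|Parcel A∩Parcel B| = 23 + 97 − 43.9231 = 76.08.

76.08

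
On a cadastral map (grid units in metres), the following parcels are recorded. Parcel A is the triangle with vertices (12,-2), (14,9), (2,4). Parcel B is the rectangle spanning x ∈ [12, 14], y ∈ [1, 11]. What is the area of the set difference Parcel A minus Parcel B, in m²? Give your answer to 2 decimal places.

|Parcel A| = 61, |Parcel A∩Parcel B| = 9.3485.
|Parcel A ∖ Parcel B| = |Parcel A| − |Parcel A∩Parcel B| = 61 − 9.3485 = 51.65.

51.65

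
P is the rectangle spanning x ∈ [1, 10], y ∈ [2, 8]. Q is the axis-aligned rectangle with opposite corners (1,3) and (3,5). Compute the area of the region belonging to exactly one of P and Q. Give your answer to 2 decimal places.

|P∩Q|: x∈[1,3], y∈[3,5] → 2·2 = 4.
|P △ Q| = |P| + |Q| − 2·|P∩Q| = 54 + 4 − 8 = 50.00.

50.00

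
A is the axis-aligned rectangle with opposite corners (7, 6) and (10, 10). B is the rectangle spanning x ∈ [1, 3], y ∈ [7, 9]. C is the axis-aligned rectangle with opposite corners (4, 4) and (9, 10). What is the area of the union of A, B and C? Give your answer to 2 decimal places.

By inclusion–exclusion:
Individual areas: |A| = 12, |B| = 4, |C| = 30.
|A∩B| = 0 (no overlap).
|A∩C|: x∈[7,9], y∈[6,10] → 2·4 = 8.
|B∩C| = 0 (no overlap).
|A∩B∩C| = 0.
|A ∪ B ∪ C| = 46 − 8 + 0 = 38.00.

38.00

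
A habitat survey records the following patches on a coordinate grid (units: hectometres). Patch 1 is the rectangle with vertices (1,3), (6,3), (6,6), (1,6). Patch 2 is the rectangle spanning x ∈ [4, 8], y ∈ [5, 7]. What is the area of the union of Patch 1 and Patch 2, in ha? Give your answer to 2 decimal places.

By inclusion–exclusion:
Individual areas: |Patch 1| = 15, |Patch 2| = 8.
|Patch 1∩Patch 2|: x∈[4,6], y∈[5,6] → 2·1 = 2.
|Patch 1 ∪ Patch 2| = 23 − 2 = 21.00.

21.00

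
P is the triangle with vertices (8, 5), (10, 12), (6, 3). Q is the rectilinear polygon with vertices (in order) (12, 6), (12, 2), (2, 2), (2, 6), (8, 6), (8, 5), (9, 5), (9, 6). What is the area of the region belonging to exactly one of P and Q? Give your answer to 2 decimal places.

40.00

|P| = 5, |Q| = 39, |P∩Q| = 2.
|P △ Q| = |P| + |Q| − 2·|P∩Q| = 5 + 39 − 4 = 40.00.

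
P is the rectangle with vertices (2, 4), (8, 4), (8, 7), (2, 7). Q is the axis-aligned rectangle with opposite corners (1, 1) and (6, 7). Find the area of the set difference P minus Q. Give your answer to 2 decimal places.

|P∩Q|: x∈[2,6], y∈[4,7] → 4·3 = 12.
|P| = 18.
|P ∖ Q| = |P| − |P∩Q| = 18 − 12 = 6.00.

6.00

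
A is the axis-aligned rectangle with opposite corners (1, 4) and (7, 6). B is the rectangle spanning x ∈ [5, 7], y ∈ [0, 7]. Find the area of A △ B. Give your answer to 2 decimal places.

|A∩B|: x∈[5,7], y∈[4,6] → 2·2 = 4.
|A △ B| = |A| + |B| − 2·|A∩B| = 12 + 14 − 8 = 18.00.

18.00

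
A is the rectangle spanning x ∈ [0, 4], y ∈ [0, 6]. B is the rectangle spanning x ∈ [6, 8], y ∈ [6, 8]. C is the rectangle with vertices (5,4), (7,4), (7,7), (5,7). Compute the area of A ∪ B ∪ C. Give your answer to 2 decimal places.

33.00

By inclusion–exclusion:
Individual areas: |A| = 24, |B| = 4, |C| = 6.
|A∩B| = 0 (no overlap).
|A∩C| = 0 (no overlap).
|B∩C|: x∈[6,7], y∈[6,7] → 1·1 = 1.
|A∩B∩C| = 0.
|A ∪ B ∪ C| = 34 − 1 + 0 = 33.00.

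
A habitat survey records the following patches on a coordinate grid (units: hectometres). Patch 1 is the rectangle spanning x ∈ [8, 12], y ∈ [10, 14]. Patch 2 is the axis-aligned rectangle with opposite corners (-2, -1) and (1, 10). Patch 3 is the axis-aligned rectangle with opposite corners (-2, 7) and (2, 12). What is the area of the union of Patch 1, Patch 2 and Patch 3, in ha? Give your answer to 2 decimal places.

60.00

By inclusion–exclusion:
Individual areas: |Patch 1| = 16, |Patch 2| = 33, |Patch 3| = 20.
|Patch 1∩Patch 2| = 0 (no overlap).
|Patch 1∩Patch 3| = 0 (no overlap).
|Patch 2∩Patch 3|: x∈[-2,1], y∈[7,10] → 3·3 = 9.
|Patch 1∩Patch 2∩Patch 3| = 0.
|Patch 1 ∪ Patch 2 ∪ Patch 3| = 69 − 9 + 0 = 60.00.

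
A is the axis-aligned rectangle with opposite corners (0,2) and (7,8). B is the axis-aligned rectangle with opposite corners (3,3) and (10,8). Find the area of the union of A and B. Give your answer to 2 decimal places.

57.00

By inclusion–exclusion:
Individual areas: |A| = 42, |B| = 35.
|A∩B|: x∈[3,7], y∈[3,8] → 4·5 = 20.
|A ∪ B| = 77 − 20 = 57.00.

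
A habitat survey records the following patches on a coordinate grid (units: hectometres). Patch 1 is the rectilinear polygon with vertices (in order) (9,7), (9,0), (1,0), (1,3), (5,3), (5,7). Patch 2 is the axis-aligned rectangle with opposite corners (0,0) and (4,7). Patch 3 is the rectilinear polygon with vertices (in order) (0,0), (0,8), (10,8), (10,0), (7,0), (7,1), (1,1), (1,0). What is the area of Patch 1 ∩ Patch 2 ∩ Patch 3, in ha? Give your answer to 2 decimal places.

6.00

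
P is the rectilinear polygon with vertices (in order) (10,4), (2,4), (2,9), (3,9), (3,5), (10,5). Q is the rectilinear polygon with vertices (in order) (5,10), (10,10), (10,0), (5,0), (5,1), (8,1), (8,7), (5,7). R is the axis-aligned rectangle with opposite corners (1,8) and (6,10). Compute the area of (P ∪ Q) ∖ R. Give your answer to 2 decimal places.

39.00

|P ∪ Q| = 42.
|(P ∪ Q) ∩ R| = 3.
|(P ∪ Q) ∖ R| = 42 − 3 = 39.00.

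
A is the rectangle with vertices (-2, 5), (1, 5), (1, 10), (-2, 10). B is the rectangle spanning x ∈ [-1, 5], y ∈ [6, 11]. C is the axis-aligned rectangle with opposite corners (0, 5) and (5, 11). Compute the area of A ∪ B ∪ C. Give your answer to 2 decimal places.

41.00

By inclusion–exclusion:
Individual areas: |A| = 15, |B| = 30, |C| = 30.
|A∩B|: x∈[-1,1], y∈[6,10] → 2·4 = 8.
|A∩C|: x∈[0,1], y∈[5,10] → 1·5 = 5.
|B∩C|: x∈[0,5], y∈[6,11] → 5·5 = 25.
|A∩B∩C| = 4.
|A ∪ B ∪ C| = 75 − 38 + 4 = 41.00.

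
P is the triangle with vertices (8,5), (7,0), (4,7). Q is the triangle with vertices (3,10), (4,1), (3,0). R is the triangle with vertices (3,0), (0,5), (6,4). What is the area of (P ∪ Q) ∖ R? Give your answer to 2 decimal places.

12.61

|P ∪ Q| = 16.
|(P ∪ Q) ∩ R| = 3.3887.
|(P ∪ Q) ∖ R| = 16 − 3.3887 = 12.61.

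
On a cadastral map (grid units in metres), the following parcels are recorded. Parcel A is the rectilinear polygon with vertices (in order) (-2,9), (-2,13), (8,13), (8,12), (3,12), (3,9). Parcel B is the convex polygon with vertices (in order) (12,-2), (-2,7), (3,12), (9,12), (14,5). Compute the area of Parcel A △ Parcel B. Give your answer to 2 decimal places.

140.00

|Parcel A| = 25, |Parcel B| = 124, |Parcel A∩Parcel B| = 4.5.
|Parcel A △ Parcel B| = |Parcel A| + |Parcel B| − 2·|Parcel A∩Parcel B| = 25 + 124 − 9 = 140.00.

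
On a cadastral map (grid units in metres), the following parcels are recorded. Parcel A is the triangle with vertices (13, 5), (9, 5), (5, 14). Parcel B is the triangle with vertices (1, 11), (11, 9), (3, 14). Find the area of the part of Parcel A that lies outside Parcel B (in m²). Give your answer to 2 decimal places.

14.80

|Parcel A| = 18, |Parcel A∩Parcel B| = 3.2017.
|Parcel A ∖ Parcel B| = |Parcel A| − |Parcel A∩Parcel B| = 18 − 3.2017 = 14.80.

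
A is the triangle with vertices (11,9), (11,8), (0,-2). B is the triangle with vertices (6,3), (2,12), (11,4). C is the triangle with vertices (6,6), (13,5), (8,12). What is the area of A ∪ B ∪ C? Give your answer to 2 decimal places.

45.07

By inclusion–exclusion:
Individual areas: |A| = 5.5, |B| = 24.5, |C| = 22.
|A∩B| = 1.8166.
|A∩C| = 2.2426.
|B∩C| = 3.2365.
|A∩B∩C| = 0.3657.
|A ∪ B ∪ C| = 52 − 7.2957 + 0.3657 = 45.07.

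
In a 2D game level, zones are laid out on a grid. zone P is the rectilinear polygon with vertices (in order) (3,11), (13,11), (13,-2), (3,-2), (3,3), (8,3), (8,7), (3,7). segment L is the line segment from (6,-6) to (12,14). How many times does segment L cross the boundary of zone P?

The segment meets the boundary at (11.1,11), (7.2,-2).

2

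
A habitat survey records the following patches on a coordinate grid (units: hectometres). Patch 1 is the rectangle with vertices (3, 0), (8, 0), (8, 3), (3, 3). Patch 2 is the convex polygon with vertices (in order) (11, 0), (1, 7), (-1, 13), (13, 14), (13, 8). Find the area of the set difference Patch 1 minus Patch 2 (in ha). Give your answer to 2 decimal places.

14.42

|Patch 1| = 15, |Patch 1∩Patch 2| = 0.5786.
|Patch 1 ∖ Patch 2| = |Patch 1| − |Patch 1∩Patch 2| = 15 − 0.5786 = 14.42.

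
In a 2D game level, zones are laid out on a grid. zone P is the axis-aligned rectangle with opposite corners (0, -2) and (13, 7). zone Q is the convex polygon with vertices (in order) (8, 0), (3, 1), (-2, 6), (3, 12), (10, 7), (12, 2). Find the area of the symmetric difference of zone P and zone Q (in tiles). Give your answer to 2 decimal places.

|zone P| = 117, |zone Q| = 96.5, |zone P∩zone Q| = 65.
|zone P △ zone Q| = |zone P| + |zone Q| − 2·|zone P∩zone Q| = 117 + 96.5 − 130 = 83.50.

83.50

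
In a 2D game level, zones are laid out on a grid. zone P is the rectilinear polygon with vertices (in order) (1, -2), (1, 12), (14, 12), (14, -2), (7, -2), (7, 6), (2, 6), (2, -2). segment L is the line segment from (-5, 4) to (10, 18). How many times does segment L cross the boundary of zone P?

2

The segment meets the boundary at (3.571,12), (1,9.6).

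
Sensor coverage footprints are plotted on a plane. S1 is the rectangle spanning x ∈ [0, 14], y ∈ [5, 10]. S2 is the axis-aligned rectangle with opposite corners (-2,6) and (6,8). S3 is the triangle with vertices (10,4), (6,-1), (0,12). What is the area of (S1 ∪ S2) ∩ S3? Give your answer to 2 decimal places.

The region (S1 ∪ S2) ∩ S3 is the polygon with vertices (2.5,10), (8.75,5), (3.231,5), (0.923,10).
By the shoelace formula its area is 17.74.

17.74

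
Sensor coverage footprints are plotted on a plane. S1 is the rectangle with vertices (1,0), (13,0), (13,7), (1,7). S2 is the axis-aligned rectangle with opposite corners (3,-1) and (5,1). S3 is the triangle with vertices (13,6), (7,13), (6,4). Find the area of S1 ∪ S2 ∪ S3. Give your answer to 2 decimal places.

103.43

By inclusion–exclusion:
Individual areas: |S1| = 84, |S2| = 4, |S3| = 30.5.
|S1∩S2|: x∈[3,5], y∈[0,1] → 2·1 = 2.
|S1∩S3| = 13.0714.
|S2∩S3| = 0.
|S1∩S2∩S3| = 0.
|S1 ∪ S2 ∪ S3| = 118.5 − 15.0714 + 0 = 103.43.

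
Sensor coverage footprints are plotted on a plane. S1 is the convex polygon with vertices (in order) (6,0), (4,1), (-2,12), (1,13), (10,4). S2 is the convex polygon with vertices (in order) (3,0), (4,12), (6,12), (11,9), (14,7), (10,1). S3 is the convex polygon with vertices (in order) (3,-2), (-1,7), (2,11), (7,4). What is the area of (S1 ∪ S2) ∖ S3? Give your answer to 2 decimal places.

|S1 ∪ S2| = 116.0304.
|(S1 ∪ S2) ∩ S3| = 34.3195.
|(S1 ∪ S2) ∖ S3| = 116.0304 − 34.3195 = 81.71.

81.71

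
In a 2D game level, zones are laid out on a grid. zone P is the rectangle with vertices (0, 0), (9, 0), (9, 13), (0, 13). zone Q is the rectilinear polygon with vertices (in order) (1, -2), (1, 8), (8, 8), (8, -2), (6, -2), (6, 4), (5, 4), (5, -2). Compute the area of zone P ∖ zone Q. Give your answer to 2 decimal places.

65.00

|zone P| = 117, |zone P∩zone Q| = 52.
|zone P ∖ zone Q| = |zone P| − |zone P∩zone Q| = 117 − 52 = 65.00.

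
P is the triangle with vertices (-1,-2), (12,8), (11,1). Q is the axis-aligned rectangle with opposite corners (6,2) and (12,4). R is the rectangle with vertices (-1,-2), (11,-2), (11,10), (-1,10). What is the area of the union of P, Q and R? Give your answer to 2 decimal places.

148.54

By inclusion–exclusion:
Individual areas: |P| = 40.5, |Q| = 12, |R| = 144.
|P∩Q| = 10.3253.
|P∩R| = 37.3846.
|Q∩R|: x∈[6,11], y∈[2,4] → 5·2 = 10.
|P∩Q∩R| = 9.7538.
|P ∪ Q ∪ R| = 196.5 − 57.7099 + 9.7538 = 148.54.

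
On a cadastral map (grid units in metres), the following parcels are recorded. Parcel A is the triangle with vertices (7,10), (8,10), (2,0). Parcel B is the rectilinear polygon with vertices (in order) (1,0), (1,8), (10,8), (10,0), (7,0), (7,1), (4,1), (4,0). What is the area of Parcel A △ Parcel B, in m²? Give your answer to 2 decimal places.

67.60

|Parcel A| = 5, |Parcel B| = 69, |Parcel A∩Parcel B| = 3.2.
|Parcel A △ Parcel B| = |Parcel A| + |Parcel B| − 2·|Parcel A∩Parcel B| = 5 + 69 − 6.4 = 67.60.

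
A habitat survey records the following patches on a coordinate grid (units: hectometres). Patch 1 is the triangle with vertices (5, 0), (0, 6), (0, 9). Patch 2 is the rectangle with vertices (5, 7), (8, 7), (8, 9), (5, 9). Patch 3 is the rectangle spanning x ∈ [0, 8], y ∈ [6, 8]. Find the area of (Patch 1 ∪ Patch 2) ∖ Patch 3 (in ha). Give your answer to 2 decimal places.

|Patch 1 ∪ Patch 2| = 13.5.
|(Patch 1 ∪ Patch 2) ∩ Patch 3| = 5.2222.
|(Patch 1 ∪ Patch 2) ∖ Patch 3| = 13.5 − 5.2222 = 8.28.

8.28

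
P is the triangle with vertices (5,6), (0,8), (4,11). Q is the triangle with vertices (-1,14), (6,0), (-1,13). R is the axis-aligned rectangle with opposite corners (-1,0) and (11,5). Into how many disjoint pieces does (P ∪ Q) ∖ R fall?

1

(P ∪ Q) ∖ R is a single connected region.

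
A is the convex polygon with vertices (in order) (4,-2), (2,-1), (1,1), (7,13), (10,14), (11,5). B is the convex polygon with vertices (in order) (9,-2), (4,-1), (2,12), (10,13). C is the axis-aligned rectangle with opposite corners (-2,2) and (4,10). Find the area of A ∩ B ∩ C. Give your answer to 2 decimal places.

The intersection is the polygon with vertices (3.059,5.118), (4,7), (4,2), (3.538,2).
By the shoelace formula its area is 3.07.

3.07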